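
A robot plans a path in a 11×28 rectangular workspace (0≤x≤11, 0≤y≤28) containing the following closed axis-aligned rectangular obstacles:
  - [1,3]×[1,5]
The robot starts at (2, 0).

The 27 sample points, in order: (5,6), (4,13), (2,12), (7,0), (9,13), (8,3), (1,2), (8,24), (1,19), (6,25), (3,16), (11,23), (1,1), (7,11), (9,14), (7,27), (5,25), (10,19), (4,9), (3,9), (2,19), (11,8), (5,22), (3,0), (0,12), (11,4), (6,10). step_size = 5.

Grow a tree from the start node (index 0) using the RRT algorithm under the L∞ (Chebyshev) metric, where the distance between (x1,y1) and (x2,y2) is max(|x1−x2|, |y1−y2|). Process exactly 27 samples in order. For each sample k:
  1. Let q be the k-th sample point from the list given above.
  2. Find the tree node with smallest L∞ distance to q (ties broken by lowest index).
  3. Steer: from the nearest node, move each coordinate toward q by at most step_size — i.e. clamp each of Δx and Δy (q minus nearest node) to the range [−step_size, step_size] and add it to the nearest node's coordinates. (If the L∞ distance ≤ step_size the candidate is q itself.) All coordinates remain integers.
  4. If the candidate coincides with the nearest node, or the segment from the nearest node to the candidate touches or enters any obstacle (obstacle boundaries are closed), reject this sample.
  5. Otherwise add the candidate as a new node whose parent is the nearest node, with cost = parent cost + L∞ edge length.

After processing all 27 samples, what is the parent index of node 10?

Parent of node 10: 7

1. q=(5,6) nearest=0 d=6 new=(5,5) → blocked by [1,3]×[1,5], reject
2. q=(4,13) nearest=0 d=13 new=(4,5) → blocked by [1,3]×[1,5], reject
3. q=(2,12) nearest=0 d=12 new=(2,5) → blocked by [1,3]×[1,5], reject
4. q=(7,0) nearest=0 d=5 new=(7,0) → add node 1 parent=0 cost=5
5. q=(9,13) nearest=0 d=13 new=(7,5) → blocked by [1,3]×[1,5], reject
6. q=(8,3) nearest=1 d=3 new=(8,3) → add node 2 parent=1 cost=8
7. q=(1,2) nearest=0 d=2 new=(1,2) → blocked by [1,3]×[1,5], reject
8. q=(8,24) nearest=2 d=21 new=(8,8) → add node 3 parent=2 cost=13
9. q=(1,19) nearest=3 d=11 new=(3,13) → add node 4 parent=3 cost=18
10. q=(6,25) nearest=4 d=12 new=(6,18) → add node 5 parent=4 cost=23
11. q=(3,16) nearest=4 d=3 new=(3,16) → add node 6 parent=4 cost=21
12. q=(11,23) nearest=5 d=5 new=(11,23) → add node 7 parent=5 cost=28
13. q=(1,1) nearest=0 d=1 new=(1,1) → blocked by [1,3]×[1,5], reject
14. q=(7,11) nearest=3 d=3 new=(7,11) → add node 8 parent=3 cost=16
15. q=(9,14) nearest=8 d=3 new=(9,14) → add node 9 parent=8 cost=19
16. q=(7,27) nearest=7 d=4 new=(7,27) → add node 10 parent=7 cost=32
17. q=(5,25) nearest=10 d=2 new=(5,25) → add node 11 parent=10 cost=34
18. q=(10,19) nearest=5 d=4 new=(10,19) → add node 12 parent=5 cost=27
19. q=(4,9) nearest=8 d=3 new=(4,9) → add node 13 parent=8 cost=19
20. q=(3,9) nearest=13 d=1 new=(3,9) → add node 14 parent=13 cost=20
21. q=(2,19) nearest=6 d=3 new=(2,19) → add node 15 parent=6 cost=24
22. q=(11,8) nearest=3 d=3 new=(11,8) → add node 16 parent=3 cost=16
23. q=(5,22) nearest=11 d=3 new=(5,22) → add node 17 parent=11 cost=37
24. q=(3,0) nearest=0 d=1 new=(3,0) → add node 18 parent=0 cost=1
25. q=(0,12) nearest=4 d=3 new=(0,12) → add node 19 parent=4 cost=21
26. q=(11,4) nearest=2 d=3 new=(11,4) → add node 20 parent=2 cost=11
27. q=(6,10) nearest=8 d=1 new=(6,10) → add node 21 parent=8 cost=17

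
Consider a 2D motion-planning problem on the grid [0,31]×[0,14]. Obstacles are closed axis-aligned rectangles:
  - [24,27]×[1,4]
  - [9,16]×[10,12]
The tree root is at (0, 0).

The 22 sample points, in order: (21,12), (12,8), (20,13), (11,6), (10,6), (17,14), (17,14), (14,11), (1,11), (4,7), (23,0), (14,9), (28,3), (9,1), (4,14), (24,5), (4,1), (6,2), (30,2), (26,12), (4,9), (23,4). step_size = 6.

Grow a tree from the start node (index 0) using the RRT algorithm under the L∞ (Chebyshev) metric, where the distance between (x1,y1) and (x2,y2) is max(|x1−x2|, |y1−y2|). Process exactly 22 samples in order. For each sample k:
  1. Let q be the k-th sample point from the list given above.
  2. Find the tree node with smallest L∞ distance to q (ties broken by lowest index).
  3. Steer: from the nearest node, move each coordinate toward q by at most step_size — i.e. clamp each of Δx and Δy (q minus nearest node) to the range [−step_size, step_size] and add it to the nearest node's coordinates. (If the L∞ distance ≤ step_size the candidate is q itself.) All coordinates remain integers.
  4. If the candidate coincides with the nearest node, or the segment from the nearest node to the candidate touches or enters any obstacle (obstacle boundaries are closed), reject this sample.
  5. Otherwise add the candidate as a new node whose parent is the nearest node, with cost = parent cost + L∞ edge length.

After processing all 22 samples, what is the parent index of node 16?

Parent of node 16: 11

1. q=(21,12) nearest=0 d=21 new=(6,6) → add node 1 parent=0 cost=6
2. q=(12,8) nearest=1 d=6 new=(12,8) → add node 2 parent=1 cost=12
3. q=(20,13) nearest=2 d=8 new=(18,13) → blocked by [9,16]×[10,12], reject
4. q=(11,6) nearest=2 d=2 new=(11,6) → add node 3 parent=2 cost=14
5. q=(10,6) nearest=3 d=1 new=(10,6) → add node 4 parent=3 cost=15
6. q=(17,14) nearest=2 d=6 new=(17,14) → blocked by [9,16]×[10,12], reject
7. q=(17,14) nearest=2 d=6 new=(17,14) → blocked by [9,16]×[10,12], reject
8. q=(14,11) nearest=2 d=3 new=(14,11) → blocked by [9,16]×[10,12], reject
9. q=(1,11) nearest=1 d=5 new=(1,11) → add node 5 parent=1 cost=11
10. q=(4,7) nearest=1 d=2 new=(4,7) → add node 6 parent=1 cost=8
11. q=(23,0) nearest=2 d=11 new=(18,2) → add node 7 parent=2 cost=18
12. q=(14,9) nearest=2 d=2 new=(14,9) → add node 8 parent=2 cost=14
13. q=(28,3) nearest=7 d=10 new=(24,3) → blocked by [24,27]×[1,4], reject
14. q=(9,1) nearest=1 d=5 new=(9,1) → add node 9 parent=1 cost=11
15. q=(4,14) nearest=5 d=3 new=(4,14) → add node 10 parent=5 cost=14
16. q=(24,5) nearest=7 d=6 new=(24,5) → add node 11 parent=7 cost=24
17. q=(4,1) nearest=0 d=4 new=(4,1) → add node 12 parent=0 cost=4
18. q=(6,2) nearest=12 d=2 new=(6,2) → add node 13 parent=12 cost=6
19. q=(30,2) nearest=11 d=6 new=(30,2) → blocked by [24,27]×[1,4], reject
20. q=(26,12) nearest=11 d=7 new=(26,11) → add node 14 parent=11 cost=30
21. q=(4,9) nearest=6 d=2 new=(4,9) → add node 15 parent=6 cost=10
22. q=(23,4) nearest=11 d=1 new=(23,4) → add node 16 parent=11 cost=25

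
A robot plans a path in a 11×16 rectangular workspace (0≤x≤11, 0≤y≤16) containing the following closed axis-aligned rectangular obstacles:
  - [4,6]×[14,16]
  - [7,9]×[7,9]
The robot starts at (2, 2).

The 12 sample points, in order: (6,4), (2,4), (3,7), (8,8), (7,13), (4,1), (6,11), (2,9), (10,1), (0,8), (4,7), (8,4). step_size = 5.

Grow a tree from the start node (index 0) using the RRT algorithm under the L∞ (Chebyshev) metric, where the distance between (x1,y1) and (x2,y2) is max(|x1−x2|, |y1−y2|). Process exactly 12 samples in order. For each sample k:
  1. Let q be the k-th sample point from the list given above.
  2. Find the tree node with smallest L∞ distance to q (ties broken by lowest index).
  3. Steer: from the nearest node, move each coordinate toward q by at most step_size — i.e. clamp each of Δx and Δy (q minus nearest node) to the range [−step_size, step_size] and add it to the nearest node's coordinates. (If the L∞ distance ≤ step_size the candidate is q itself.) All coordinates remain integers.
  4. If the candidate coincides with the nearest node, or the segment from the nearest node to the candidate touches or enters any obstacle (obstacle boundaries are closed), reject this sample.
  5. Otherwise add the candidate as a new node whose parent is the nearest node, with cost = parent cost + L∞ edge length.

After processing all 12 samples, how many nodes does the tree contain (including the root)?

Node count: 12

1. q=(6,4) nearest=0 d=4 new=(6,4) → add node 1 parent=0 cost=4
2. q=(2,4) nearest=0 d=2 new=(2,4) → add node 2 parent=0 cost=2
3. q=(3,7) nearest=1 d=3 new=(3,7) → add node 3 parent=1 cost=7
4. q=(8,8) nearest=1 d=4 new=(8,8) → blocked by [7,9]×[7,9], reject
5. q=(7,13) nearest=3 d=6 new=(7,12) → add node 4 parent=3 cost=12
6. q=(4,1) nearest=0 d=2 new=(4,1) → add node 5 parent=0 cost=2
7. q=(6,11) nearest=4 d=1 new=(6,11) → add node 6 parent=4 cost=13
8. q=(2,9) nearest=3 d=2 new=(2,9) → add node 7 parent=3 cost=9
9. q=(10,1) nearest=1 d=4 new=(10,1) → add node 8 parent=1 cost=8
10. q=(0,8) nearest=7 d=2 new=(0,8) → add node 9 parent=7 cost=11
11. q=(4,7) nearest=3 d=1 new=(4,7) → add node 10 parent=3 cost=8
12. q=(8,4) nearest=1 d=2 new=(8,4) → add node 11 parent=1 cost=6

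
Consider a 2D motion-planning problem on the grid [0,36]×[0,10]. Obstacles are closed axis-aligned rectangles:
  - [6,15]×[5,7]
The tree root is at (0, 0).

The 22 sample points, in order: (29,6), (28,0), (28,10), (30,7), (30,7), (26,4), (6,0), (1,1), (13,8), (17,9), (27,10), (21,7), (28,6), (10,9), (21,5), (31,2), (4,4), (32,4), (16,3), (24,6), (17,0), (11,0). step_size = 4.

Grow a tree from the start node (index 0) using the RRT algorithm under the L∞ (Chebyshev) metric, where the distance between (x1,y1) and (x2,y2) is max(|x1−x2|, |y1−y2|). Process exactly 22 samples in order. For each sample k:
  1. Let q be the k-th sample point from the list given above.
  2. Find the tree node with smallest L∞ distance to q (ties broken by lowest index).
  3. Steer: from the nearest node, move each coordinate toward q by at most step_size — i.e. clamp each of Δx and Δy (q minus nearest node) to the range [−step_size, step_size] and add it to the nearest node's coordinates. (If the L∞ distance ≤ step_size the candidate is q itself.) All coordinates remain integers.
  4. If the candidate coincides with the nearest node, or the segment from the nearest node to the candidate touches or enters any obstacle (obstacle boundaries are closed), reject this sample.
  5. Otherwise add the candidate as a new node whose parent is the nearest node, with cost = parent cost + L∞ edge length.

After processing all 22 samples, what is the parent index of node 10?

1. q=(29,6) nearest=0 d=29 new=(4,4) → add node 1 parent=0 cost=4
2. q=(28,0) nearest=1 d=24 new=(8,0) → add node 2 parent=1 cost=8
3. q=(28,10) nearest=2 d=20 new=(12,4) → add node 3 parent=2 cost=12
4. q=(30,7) nearest=3 d=18 new=(16,7) → blocked by [6,15]×[5,7], reject
5. q=(30,7) nearest=3 d=18 new=(16,7) → blocked by [6,15]×[5,7], reject
6. q=(26,4) nearest=3 d=14 new=(16,4) → add node 4 parent=3 cost=16
7. q=(6,0) nearest=2 d=2 new=(6,0) → add node 5 parent=2 cost=10
8. q=(1,1) nearest=0 d=1 new=(1,1) → add node 6 parent=0 cost=1
9. q=(13,8) nearest=3 d=4 new=(13,8) → blocked by [6,15]×[5,7], reject
10. q=(17,9) nearest=3 d=5 new=(16,8) → blocked by [6,15]×[5,7], reject
11. q=(27,10) nearest=4 d=11 new=(20,8) → add node 7 parent=4 cost=20
12. q=(21,7) nearest=7 d=1 new=(21,7) → add node 8 parent=7 cost=21
13. q=(28,6) nearest=8 d=7 new=(25,6) → add node 9 parent=8 cost=25
14. q=(10,9) nearest=3 d=5 new=(10,8) → blocked by [6,15]×[5,7], reject
15. q=(21,5) nearest=8 d=2 new=(21,5) → add node 10 parent=8 cost=23
16. q=(31,2) nearest=9 d=6 new=(29,2) → add node 11 parent=9 cost=29
17. q=(4,4) nearest=1 d=0 → coincident, reject
18. q=(32,4) nearest=11 d=3 new=(32,4) → add node 12 parent=11 cost=32
19. q=(16,3) nearest=4 d=1 new=(16,3) → add node 13 parent=4 cost=17
20. q=(24,6) nearest=9 d=1 new=(24,6) → add node 14 parent=9 cost=26
21. q=(17,0) nearest=13 d=3 new=(17,0) → add node 15 parent=13 cost=20
22. q=(11,0) nearest=2 d=3 new=(11,0) → add node 16 parent=2 cost=11

Parent of node 10: 8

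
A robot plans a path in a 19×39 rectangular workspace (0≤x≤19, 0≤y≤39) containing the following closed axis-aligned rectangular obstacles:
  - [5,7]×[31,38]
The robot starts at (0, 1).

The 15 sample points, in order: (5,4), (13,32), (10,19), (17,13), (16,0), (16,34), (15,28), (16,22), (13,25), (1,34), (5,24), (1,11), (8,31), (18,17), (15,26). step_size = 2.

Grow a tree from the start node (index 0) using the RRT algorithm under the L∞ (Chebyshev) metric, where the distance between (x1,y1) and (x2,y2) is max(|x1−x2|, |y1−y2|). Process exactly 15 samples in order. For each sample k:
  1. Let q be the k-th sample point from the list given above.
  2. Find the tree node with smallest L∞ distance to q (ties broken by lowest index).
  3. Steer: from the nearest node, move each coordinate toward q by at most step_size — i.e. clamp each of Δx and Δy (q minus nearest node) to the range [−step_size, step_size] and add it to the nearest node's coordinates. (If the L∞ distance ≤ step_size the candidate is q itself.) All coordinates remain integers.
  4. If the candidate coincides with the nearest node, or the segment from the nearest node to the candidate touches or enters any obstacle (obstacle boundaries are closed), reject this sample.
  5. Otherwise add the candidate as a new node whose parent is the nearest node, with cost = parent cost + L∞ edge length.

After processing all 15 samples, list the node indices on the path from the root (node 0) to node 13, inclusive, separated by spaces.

1. q=(5,4) nearest=0 d=5 new=(2,3) → add node 1 parent=0 cost=2
2. q=(13,32) nearest=1 d=29 new=(4,5) → add node 2 parent=1 cost=4
3. q=(10,19) nearest=2 d=14 new=(6,7) → add node 3 parent=2 cost=6
4. q=(17,13) nearest=3 d=11 new=(8,9) → add node 4 parent=3 cost=8
5. q=(16,0) nearest=4 d=9 new=(10,7) → add node 5 parent=4 cost=10
6. q=(16,34) nearest=4 d=25 new=(10,11) → add node 6 parent=4 cost=10
7. q=(15,28) nearest=6 d=17 new=(12,13) → add node 7 parent=6 cost=12
8. q=(16,22) nearest=7 d=9 new=(14,15) → add node 8 parent=7 cost=14
9. q=(13,25) nearest=8 d=10 new=(13,17) → add node 9 parent=8 cost=16
10. q=(1,34) nearest=9 d=17 new=(11,19) → add node 10 parent=9 cost=18
11. q=(5,24) nearest=10 d=6 new=(9,21) → add node 11 parent=10 cost=20
12. q=(1,11) nearest=3 d=5 new=(4,9) → add node 12 parent=3 cost=8
13. q=(8,31) nearest=11 d=10 new=(8,23) → add node 13 parent=11 cost=22
14. q=(18,17) nearest=8 d=4 new=(16,17) → add node 14 parent=8 cost=16
15. q=(15,26) nearest=11 d=6 new=(11,23) → add node 15 parent=11 cost=22

Path: 0 1 2 3 4 6 7 8 9 10 11 13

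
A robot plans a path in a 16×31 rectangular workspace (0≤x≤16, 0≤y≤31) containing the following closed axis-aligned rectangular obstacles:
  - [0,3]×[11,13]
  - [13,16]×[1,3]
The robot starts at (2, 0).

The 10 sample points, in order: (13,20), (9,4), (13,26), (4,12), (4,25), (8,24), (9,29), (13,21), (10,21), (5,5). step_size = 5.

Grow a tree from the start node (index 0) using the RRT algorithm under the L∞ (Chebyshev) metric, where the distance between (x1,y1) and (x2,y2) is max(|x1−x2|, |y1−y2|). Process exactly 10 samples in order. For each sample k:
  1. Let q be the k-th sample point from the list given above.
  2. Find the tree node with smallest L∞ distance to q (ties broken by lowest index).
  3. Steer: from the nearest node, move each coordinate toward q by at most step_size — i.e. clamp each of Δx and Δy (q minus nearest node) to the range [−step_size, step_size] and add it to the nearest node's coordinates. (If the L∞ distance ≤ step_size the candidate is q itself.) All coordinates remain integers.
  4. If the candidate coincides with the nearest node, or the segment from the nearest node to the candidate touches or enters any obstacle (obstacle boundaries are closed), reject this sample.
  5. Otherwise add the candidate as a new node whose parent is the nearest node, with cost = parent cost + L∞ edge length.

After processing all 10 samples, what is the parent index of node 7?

Parent of node 7: 6

1. q=(13,20) nearest=0 d=20 new=(7,5) → add node 1 parent=0 cost=5
2. q=(9,4) nearest=1 d=2 new=(9,4) → add node 2 parent=1 cost=7
3. q=(13,26) nearest=1 d=21 new=(12,10) → add node 3 parent=1 cost=10
4. q=(4,12) nearest=1 d=7 new=(4,10) → add node 4 parent=1 cost=10
5. q=(4,25) nearest=3 d=15 new=(7,15) → add node 5 parent=3 cost=15
6. q=(8,24) nearest=5 d=9 new=(8,20) → add node 6 parent=5 cost=20
7. q=(9,29) nearest=6 d=9 new=(9,25) → add node 7 parent=6 cost=25
8. q=(13,21) nearest=7 d=4 new=(13,21) → add node 8 parent=7 cost=29
9. q=(10,21) nearest=6 d=2 new=(10,21) → add node 9 parent=6 cost=22
10. q=(5,5) nearest=1 d=2 new=(5,5) → add node 10 parent=1 cost=7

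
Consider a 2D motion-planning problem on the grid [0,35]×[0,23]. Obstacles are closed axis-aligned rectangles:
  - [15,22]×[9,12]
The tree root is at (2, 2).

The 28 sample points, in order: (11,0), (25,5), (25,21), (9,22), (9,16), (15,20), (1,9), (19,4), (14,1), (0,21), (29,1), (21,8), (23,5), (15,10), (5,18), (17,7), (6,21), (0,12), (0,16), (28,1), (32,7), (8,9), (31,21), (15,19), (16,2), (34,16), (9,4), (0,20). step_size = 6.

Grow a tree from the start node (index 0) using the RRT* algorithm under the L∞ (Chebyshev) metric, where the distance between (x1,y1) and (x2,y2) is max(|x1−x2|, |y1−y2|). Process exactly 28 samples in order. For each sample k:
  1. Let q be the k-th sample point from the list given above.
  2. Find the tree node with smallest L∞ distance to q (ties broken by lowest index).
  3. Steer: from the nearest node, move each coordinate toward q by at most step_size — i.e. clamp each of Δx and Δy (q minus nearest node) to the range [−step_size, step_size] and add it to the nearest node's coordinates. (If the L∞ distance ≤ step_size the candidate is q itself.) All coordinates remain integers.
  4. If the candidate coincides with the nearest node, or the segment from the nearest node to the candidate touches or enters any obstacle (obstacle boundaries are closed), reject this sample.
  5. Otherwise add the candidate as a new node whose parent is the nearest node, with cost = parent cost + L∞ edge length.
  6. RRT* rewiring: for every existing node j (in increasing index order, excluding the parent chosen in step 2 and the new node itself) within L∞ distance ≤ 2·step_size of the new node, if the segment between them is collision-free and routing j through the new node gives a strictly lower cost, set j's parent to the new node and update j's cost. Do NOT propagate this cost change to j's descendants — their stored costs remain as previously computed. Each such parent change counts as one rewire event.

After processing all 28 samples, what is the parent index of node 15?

Parent of node 15: 16

1. q=(11,0) nearest=0 d=9 new=(8,0) → add node 1 parent=0 cost=6
2. q=(25,5) nearest=1 d=17 new=(14,5) → add node 2 parent=1 cost=12
3. q=(25,21) nearest=2 d=16 new=(20,11) → blocked by [15,22]×[9,12], reject
4. q=(9,22) nearest=2 d=17 new=(9,11) → add node 3 parent=2 cost=18
5. q=(9,16) nearest=3 d=5 new=(9,16) → add node 4 parent=3 cost=23
6. q=(15,20) nearest=4 d=6 new=(15,20) → add node 5 parent=4 cost=29
7. q=(1,9) nearest=0 d=7 new=(1,8) → add node 6 parent=0 cost=6; rewire 3→6 (14<18); rewire 4→6 (14<23)
8. q=(19,4) nearest=2 d=5 new=(19,4) → add node 7 parent=2 cost=17
9. q=(14,1) nearest=2 d=4 new=(14,1) → add node 8 parent=2 cost=16
10. q=(0,21) nearest=4 d=9 new=(3,21) → add node 9 parent=4 cost=20
11. q=(29,1) nearest=7 d=10 new=(25,1) → add node 10 parent=7 cost=23
12. q=(21,8) nearest=7 d=4 new=(21,8) → add node 11 parent=7 cost=21
13. q=(23,5) nearest=11 d=3 new=(23,5) → add node 12 parent=11 cost=24
14. q=(15,10) nearest=2 d=5 new=(15,10) → blocked by [15,22]×[9,12], reject
15. q=(5,18) nearest=9 d=3 new=(5,18) → add node 13 parent=9 cost=23
16. q=(17,7) nearest=2 d=3 new=(17,7) → add node 14 parent=2 cost=15; rewire 11→14 (19<21); rewire 12→14 (21<24)
17. q=(6,21) nearest=9 d=3 new=(6,21) → add node 15 parent=9 cost=23
18. q=(0,12) nearest=6 d=4 new=(0,12) → add node 16 parent=6 cost=10; rewire 9→16 (19<20); rewire 13→16 (16<23); rewire 15→16 (19<23)
19. q=(0,16) nearest=16 d=4 new=(0,16) → add node 17 parent=16 cost=14
20. q=(28,1) nearest=10 d=3 new=(28,1) → add node 18 parent=10 cost=26
21. q=(32,7) nearest=18 d=6 new=(32,7) → add node 19 parent=18 cost=32
22. q=(8,9) nearest=3 d=2 new=(8,9) → add node 20 parent=3 cost=16; rewire 5→20 (27<29)
23. q=(31,21) nearest=11 d=13 new=(27,14) → blocked by [15,22]×[9,12], reject
24. q=(15,19) nearest=5 d=1 new=(15,19) → add node 21 parent=5 cost=28
25. q=(16,2) nearest=8 d=2 new=(16,2) → add node 22 parent=8 cost=18
26. q=(34,16) nearest=19 d=9 new=(34,13) → add node 23 parent=19 cost=38
27. q=(9,4) nearest=1 d=4 new=(9,4) → add node 24 parent=1 cost=10; rewire 8→24 (15<16); rewire 20→24 (15<16); rewire 22→24 (17<18)
28. q=(0,20) nearest=9 d=3 new=(0,20) → add node 25 parent=9 cost=22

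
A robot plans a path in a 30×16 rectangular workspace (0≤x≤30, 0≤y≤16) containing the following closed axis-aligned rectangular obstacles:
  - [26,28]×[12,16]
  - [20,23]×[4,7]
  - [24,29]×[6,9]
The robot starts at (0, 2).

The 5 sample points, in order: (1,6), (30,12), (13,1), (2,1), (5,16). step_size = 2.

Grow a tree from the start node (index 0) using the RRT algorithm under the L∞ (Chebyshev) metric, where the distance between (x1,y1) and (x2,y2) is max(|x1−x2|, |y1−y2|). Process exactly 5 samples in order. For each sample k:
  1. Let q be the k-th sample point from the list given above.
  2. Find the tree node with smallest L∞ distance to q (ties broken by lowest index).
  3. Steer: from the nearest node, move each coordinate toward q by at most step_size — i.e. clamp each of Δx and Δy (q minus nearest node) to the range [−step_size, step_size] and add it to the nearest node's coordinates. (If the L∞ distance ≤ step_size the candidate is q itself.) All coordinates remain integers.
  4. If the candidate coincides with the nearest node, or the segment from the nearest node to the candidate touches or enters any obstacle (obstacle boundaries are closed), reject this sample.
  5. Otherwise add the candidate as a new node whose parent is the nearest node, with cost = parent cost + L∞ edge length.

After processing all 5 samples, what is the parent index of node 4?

1. q=(1,6) nearest=0 d=4 new=(1,4) → add node 1 parent=0 cost=2
2. q=(30,12) nearest=1 d=29 new=(3,6) → add node 2 parent=1 cost=4
3. q=(13,1) nearest=2 d=10 new=(5,4) → add node 3 parent=2 cost=6
4. q=(2,1) nearest=0 d=2 new=(2,1) → add node 4 parent=0 cost=2
5. q=(5,16) nearest=2 d=10 new=(5,8) → add node 5 parent=2 cost=6

Parent of node 4: 0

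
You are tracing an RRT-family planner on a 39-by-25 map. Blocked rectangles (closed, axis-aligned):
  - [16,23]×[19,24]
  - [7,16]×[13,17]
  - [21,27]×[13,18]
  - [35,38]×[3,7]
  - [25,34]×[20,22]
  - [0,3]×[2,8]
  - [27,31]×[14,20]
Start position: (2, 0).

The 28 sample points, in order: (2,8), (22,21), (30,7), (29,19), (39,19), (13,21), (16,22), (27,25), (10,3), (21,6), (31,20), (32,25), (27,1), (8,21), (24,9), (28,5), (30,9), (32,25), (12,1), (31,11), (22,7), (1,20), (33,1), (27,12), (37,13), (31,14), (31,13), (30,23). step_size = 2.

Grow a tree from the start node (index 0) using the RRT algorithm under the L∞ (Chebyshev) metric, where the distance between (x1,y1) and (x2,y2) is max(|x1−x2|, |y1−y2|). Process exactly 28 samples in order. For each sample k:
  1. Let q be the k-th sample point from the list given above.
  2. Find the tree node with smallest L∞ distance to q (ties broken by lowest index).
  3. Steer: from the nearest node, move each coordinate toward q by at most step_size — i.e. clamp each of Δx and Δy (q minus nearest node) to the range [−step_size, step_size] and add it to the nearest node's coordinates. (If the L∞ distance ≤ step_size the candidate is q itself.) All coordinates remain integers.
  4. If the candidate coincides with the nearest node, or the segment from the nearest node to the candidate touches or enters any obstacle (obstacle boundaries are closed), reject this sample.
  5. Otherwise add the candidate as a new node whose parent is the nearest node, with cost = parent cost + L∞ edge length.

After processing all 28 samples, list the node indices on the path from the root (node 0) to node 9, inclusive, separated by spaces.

1. q=(2,8) nearest=0 d=8 new=(2,2) → blocked by [0,3]×[2,8], reject
2. q=(22,21) nearest=0 d=21 new=(4,2) → add node 1 parent=0 cost=2
3. q=(30,7) nearest=1 d=26 new=(6,4) → add node 2 parent=1 cost=4
4. q=(29,19) nearest=2 d=23 new=(8,6) → add node 3 parent=2 cost=6
5. q=(39,19) nearest=3 d=31 new=(10,8) → add node 4 parent=3 cost=8
6. q=(13,21) nearest=4 d=13 new=(12,10) → add node 5 parent=4 cost=10
7. q=(16,22) nearest=5 d=12 new=(14,12) → add node 6 parent=5 cost=12
8. q=(27,25) nearest=6 d=13 new=(16,14) → blocked by [7,16]×[13,17], reject
9. q=(10,3) nearest=3 d=3 new=(10,4) → add node 7 parent=3 cost=8
10. q=(21,6) nearest=6 d=7 new=(16,10) → add node 8 parent=6 cost=14
11. q=(31,20) nearest=8 d=15 new=(18,12) → add node 9 parent=8 cost=16
12. q=(32,25) nearest=9 d=14 new=(20,14) → add node 10 parent=9 cost=18
13. q=(27,1) nearest=8 d=11 new=(18,8) → add node 11 parent=8 cost=16
14. q=(8,21) nearest=6 d=9 new=(12,14) → blocked by [7,16]×[13,17], reject
15. q=(24,9) nearest=10 d=5 new=(22,12) → blocked by [21,27]×[13,18], reject
16. q=(28,5) nearest=10 d=9 new=(22,12) → blocked by [21,27]×[13,18], reject
17. q=(30,9) nearest=10 d=10 new=(22,12) → blocked by [21,27]×[13,18], reject
18. q=(32,25) nearest=10 d=12 new=(22,16) → blocked by [21,27]×[13,18], reject
19. q=(12,1) nearest=7 d=3 new=(12,2) → add node 12 parent=7 cost=10
20. q=(31,11) nearest=10 d=11 new=(22,12) → blocked by [21,27]×[13,18], reject
21. q=(22,7) nearest=11 d=4 new=(20,7) → add node 13 parent=11 cost=18
22. q=(1,20) nearest=5 d=11 new=(10,12) → add node 14 parent=5 cost=12
23. q=(33,1) nearest=10 d=13 new=(22,12) → blocked by [21,27]×[13,18], reject
24. q=(27,12) nearest=10 d=7 new=(22,12) → blocked by [21,27]×[13,18], reject
25. q=(37,13) nearest=10 d=17 new=(22,13) → blocked by [21,27]×[13,18], reject
26. q=(31,14) nearest=10 d=11 new=(22,14) → blocked by [21,27]×[13,18], reject
27. q=(31,13) nearest=10 d=11 new=(22,13) → blocked by [21,27]×[13,18], reject
28. q=(30,23) nearest=10 d=10 new=(22,16) → blocked by [21,27]×[13,18], reject

Path: 0 1 2 3 4 5 6 8 9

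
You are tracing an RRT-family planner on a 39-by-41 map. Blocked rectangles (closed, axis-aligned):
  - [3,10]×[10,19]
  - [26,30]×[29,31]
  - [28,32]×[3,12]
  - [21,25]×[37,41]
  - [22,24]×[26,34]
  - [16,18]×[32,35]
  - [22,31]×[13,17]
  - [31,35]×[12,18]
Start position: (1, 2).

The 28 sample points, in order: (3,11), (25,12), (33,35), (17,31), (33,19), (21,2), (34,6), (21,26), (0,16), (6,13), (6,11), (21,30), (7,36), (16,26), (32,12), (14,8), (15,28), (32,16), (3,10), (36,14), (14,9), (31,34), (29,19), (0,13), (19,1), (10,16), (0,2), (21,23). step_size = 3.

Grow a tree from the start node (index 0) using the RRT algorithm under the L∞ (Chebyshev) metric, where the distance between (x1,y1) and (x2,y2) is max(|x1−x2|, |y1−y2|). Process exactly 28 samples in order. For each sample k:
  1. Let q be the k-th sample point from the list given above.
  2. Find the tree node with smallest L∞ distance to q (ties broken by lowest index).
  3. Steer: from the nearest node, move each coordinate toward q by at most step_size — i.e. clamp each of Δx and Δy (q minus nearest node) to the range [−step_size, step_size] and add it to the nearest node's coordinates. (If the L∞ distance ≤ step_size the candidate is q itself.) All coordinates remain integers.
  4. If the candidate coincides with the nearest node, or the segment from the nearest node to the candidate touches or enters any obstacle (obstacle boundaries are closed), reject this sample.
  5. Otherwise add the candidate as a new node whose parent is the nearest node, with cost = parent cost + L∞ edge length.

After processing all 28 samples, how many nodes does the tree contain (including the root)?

1. q=(3,11) nearest=0 d=9 new=(3,5) → add node 1 parent=0 cost=3
2. q=(25,12) nearest=1 d=22 new=(6,8) → add node 2 parent=1 cost=6
3. q=(33,35) nearest=2 d=27 new=(9,11) → blocked by [3,10]×[10,19], reject
4. q=(17,31) nearest=2 d=23 new=(9,11) → blocked by [3,10]×[10,19], reject
5. q=(33,19) nearest=2 d=27 new=(9,11) → blocked by [3,10]×[10,19], reject
6. q=(21,2) nearest=2 d=15 new=(9,5) → add node 3 parent=2 cost=9
7. q=(34,6) nearest=3 d=25 new=(12,6) → add node 4 parent=3 cost=12
8. q=(21,26) nearest=2 d=18 new=(9,11) → blocked by [3,10]×[10,19], reject
9. q=(0,16) nearest=2 d=8 new=(3,11) → blocked by [3,10]×[10,19], reject
10. q=(6,13) nearest=2 d=5 new=(6,11) → blocked by [3,10]×[10,19], reject
11. q=(6,11) nearest=2 d=3 new=(6,11) → blocked by [3,10]×[10,19], reject
12. q=(21,30) nearest=2 d=22 new=(9,11) → blocked by [3,10]×[10,19], reject
13. q=(7,36) nearest=2 d=28 new=(7,11) → blocked by [3,10]×[10,19], reject
14. q=(16,26) nearest=2 d=18 new=(9,11) → blocked by [3,10]×[10,19], reject
15. q=(32,12) nearest=4 d=20 new=(15,9) → add node 5 parent=4 cost=15
16. q=(14,8) nearest=5 d=1 new=(14,8) → add node 6 parent=5 cost=16
17. q=(15,28) nearest=5 d=19 new=(15,12) → add node 7 parent=5 cost=18
18. q=(32,16) nearest=5 d=17 new=(18,12) → add node 8 parent=5 cost=18
19. q=(3,10) nearest=2 d=3 new=(3,10) → blocked by [3,10]×[10,19], reject
20. q=(36,14) nearest=8 d=18 new=(21,14) → add node 9 parent=8 cost=21
21. q=(14,9) nearest=5 d=1 new=(14,9) → add node 10 parent=5 cost=16
22. q=(31,34) nearest=9 d=20 new=(24,17) → blocked by [22,31]×[13,17], reject
23. q=(29,19) nearest=9 d=8 new=(24,17) → blocked by [22,31]×[13,17], reject
24. q=(0,13) nearest=2 d=6 new=(3,11) → blocked by [3,10]×[10,19], reject
25. q=(19,1) nearest=4 d=7 new=(15,3) → add node 11 parent=4 cost=15
26. q=(10,16) nearest=7 d=5 new=(12,15) → add node 12 parent=7 cost=21
27. q=(0,2) nearest=0 d=1 new=(0,2) → add node 13 parent=0 cost=1
28. q=(21,23) nearest=9 d=9 new=(21,17) → add node 14 parent=9 cost=24

Node count: 15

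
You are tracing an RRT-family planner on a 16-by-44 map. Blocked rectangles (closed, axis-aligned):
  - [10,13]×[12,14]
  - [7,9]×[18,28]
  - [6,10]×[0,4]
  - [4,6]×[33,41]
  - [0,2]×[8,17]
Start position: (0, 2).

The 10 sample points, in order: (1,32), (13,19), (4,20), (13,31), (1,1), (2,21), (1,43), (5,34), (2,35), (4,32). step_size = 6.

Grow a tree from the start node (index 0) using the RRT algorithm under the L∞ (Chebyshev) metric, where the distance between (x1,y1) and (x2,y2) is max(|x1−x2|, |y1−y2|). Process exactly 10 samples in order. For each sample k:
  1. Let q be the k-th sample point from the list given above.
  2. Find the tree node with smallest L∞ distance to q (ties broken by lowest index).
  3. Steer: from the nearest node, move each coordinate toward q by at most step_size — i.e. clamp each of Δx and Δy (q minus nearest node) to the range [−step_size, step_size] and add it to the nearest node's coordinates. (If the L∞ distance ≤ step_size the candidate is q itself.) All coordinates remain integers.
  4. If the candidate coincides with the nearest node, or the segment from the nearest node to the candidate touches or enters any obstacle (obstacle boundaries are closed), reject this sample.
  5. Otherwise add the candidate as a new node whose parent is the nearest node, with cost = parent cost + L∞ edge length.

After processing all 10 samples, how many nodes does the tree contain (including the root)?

Node count: 8

1. q=(1,32) nearest=0 d=30 new=(1,8) → blocked by [0,2]×[8,17], reject
2. q=(13,19) nearest=0 d=17 new=(6,8) → add node 1 parent=0 cost=6
3. q=(4,20) nearest=1 d=12 new=(4,14) → add node 2 parent=1 cost=12
4. q=(13,31) nearest=2 d=17 new=(10,20) → blocked by [7,9]×[18,28], reject
5. q=(1,1) nearest=0 d=1 new=(1,1) → add node 3 parent=0 cost=1
6. q=(2,21) nearest=2 d=7 new=(2,20) → add node 4 parent=2 cost=18
7. q=(1,43) nearest=4 d=23 new=(1,26) → add node 5 parent=4 cost=24
8. q=(5,34) nearest=5 d=8 new=(5,32) → add node 6 parent=5 cost=30
9. q=(2,35) nearest=6 d=3 new=(2,35) → blocked by [4,6]×[33,41], reject
10. q=(4,32) nearest=6 d=1 new=(4,32) → add node 7 parent=6 cost=31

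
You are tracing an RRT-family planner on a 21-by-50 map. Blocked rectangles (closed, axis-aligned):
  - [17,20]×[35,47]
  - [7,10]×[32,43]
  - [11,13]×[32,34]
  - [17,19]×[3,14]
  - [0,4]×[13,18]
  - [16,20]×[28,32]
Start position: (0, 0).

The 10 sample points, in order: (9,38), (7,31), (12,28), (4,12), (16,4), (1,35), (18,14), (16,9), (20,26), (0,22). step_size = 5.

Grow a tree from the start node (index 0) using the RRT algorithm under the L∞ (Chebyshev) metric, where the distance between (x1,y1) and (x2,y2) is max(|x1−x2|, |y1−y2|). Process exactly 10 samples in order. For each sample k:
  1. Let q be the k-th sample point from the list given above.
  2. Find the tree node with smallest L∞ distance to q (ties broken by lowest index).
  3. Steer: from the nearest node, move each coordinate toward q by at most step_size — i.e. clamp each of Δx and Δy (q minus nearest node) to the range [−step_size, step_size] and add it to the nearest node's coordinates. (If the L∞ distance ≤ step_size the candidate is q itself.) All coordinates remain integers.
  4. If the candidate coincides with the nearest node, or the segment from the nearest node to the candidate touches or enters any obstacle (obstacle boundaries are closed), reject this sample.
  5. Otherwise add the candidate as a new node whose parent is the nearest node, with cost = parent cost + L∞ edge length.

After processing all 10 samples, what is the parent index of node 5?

Parent of node 5: 2

1. q=(9,38) nearest=0 d=38 new=(5,5) → add node 1 parent=0 cost=5
2. q=(7,31) nearest=1 d=26 new=(7,10) → add node 2 parent=1 cost=10
3. q=(12,28) nearest=2 d=18 new=(12,15) → add node 3 parent=2 cost=15
4. q=(4,12) nearest=2 d=3 new=(4,12) → add node 4 parent=2 cost=13
5. q=(16,4) nearest=2 d=9 new=(12,5) → add node 5 parent=2 cost=15
6. q=(1,35) nearest=3 d=20 new=(7,20) → add node 6 parent=3 cost=20
7. q=(18,14) nearest=3 d=6 new=(17,14) → blocked by [17,19]×[3,14], reject
8. q=(16,9) nearest=5 d=4 new=(16,9) → add node 7 parent=5 cost=19
9. q=(20,26) nearest=3 d=11 new=(17,20) → add node 8 parent=3 cost=20
10. q=(0,22) nearest=6 d=7 new=(2,22) → add node 9 parent=6 cost=25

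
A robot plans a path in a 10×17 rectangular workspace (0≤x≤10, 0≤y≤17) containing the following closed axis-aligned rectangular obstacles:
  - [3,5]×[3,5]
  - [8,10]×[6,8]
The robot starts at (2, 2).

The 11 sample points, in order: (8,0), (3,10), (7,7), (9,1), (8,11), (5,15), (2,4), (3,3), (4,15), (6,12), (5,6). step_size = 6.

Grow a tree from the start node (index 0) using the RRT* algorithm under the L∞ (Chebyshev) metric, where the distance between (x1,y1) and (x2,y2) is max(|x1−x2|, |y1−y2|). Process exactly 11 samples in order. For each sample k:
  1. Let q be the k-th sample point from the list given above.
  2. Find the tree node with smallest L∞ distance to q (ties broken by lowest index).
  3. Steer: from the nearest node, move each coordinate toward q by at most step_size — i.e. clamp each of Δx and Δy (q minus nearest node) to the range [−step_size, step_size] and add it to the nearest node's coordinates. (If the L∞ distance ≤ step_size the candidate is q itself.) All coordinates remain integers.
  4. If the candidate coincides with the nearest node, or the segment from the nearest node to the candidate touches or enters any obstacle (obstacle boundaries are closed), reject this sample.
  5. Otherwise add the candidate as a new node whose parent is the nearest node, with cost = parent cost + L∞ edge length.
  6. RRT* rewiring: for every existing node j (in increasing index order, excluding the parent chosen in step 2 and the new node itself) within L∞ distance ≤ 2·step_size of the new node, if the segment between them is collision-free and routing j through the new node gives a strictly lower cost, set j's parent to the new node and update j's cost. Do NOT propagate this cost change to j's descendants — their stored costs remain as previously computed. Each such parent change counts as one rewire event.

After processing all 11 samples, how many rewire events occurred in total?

Rewire events: 2

1. q=(8,0) nearest=0 d=6 new=(8,0) → add node 1 parent=0 cost=6
2. q=(3,10) nearest=0 d=8 new=(3,8) → add node 2 parent=0 cost=6
3. q=(7,7) nearest=2 d=4 new=(7,7) → add node 3 parent=2 cost=10
4. q=(9,1) nearest=1 d=1 new=(9,1) → add node 4 parent=1 cost=7
5. q=(8,11) nearest=3 d=4 new=(8,11) → add node 5 parent=3 cost=14
6. q=(5,15) nearest=5 d=4 new=(5,15) → add node 6 parent=5 cost=18
7. q=(2,4) nearest=0 d=2 new=(2,4) → add node 7 parent=0 cost=2; rewire 5→7 (9<14); rewire 6→7 (13<18)
8. q=(3,3) nearest=0 d=1 new=(3,3) → blocked by [3,5]×[3,5], reject
9. q=(4,15) nearest=6 d=1 new=(4,15) → add node 8 parent=6 cost=14
10. q=(6,12) nearest=5 d=2 new=(6,12) → add node 9 parent=5 cost=11
11. q=(5,6) nearest=2 d=2 new=(5,6) → add node 10 parent=2 cost=8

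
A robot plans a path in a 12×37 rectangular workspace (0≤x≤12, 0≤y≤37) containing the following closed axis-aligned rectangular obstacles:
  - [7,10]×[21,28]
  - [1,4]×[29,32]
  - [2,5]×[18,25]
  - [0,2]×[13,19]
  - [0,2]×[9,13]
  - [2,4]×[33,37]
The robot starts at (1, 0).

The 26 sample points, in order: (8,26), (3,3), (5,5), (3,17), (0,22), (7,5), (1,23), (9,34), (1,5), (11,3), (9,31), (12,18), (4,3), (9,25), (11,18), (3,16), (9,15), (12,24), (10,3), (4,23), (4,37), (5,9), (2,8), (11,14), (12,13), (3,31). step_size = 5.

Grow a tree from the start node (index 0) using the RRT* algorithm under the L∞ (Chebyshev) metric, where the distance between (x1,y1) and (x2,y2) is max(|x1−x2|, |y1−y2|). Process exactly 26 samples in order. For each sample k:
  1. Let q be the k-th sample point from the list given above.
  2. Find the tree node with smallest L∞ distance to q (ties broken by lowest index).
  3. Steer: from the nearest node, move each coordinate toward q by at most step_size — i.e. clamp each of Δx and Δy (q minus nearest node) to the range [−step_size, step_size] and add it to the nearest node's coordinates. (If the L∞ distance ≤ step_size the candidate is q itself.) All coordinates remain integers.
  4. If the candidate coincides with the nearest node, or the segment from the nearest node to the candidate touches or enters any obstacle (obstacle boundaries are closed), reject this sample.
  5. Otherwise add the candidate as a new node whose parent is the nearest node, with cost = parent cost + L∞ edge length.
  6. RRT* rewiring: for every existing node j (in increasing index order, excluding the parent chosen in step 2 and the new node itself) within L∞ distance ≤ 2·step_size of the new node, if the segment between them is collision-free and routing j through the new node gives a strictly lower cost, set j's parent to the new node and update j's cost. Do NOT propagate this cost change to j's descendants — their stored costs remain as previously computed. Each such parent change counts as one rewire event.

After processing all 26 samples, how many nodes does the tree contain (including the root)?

Node count: 20

1. q=(8,26) nearest=0 d=26 new=(6,5) → add node 1 parent=0 cost=5
2. q=(3,3) nearest=0 d=3 new=(3,3) → add node 2 parent=0 cost=3
3. q=(5,5) nearest=1 d=1 new=(5,5) → add node 3 parent=1 cost=6
4. q=(3,17) nearest=1 d=12 new=(3,10) → add node 4 parent=1 cost=10
5. q=(0,22) nearest=4 d=12 new=(0,15) → blocked by [0,2]×[13,19], reject
6. q=(7,5) nearest=1 d=1 new=(7,5) → add node 5 parent=1 cost=6
7. q=(1,23) nearest=4 d=13 new=(1,15) → blocked by [0,2]×[13,19], reject
8. q=(9,34) nearest=4 d=24 new=(8,15) → add node 6 parent=4 cost=15
9. q=(1,5) nearest=2 d=2 new=(1,5) → add node 7 parent=2 cost=5
10. q=(11,3) nearest=5 d=4 new=(11,3) → add node 8 parent=5 cost=10
11. q=(9,31) nearest=6 d=16 new=(9,20) → add node 9 parent=6 cost=20
12. q=(12,18) nearest=9 d=3 new=(12,18) → add node 10 parent=9 cost=23
13. q=(4,3) nearest=2 d=1 new=(4,3) → add node 11 parent=2 cost=4
14. q=(9,25) nearest=9 d=5 new=(9,25) → blocked by [7,10]×[21,28], reject
15. q=(11,18) nearest=10 d=1 new=(11,18) → add node 12 parent=10 cost=24
16. q=(3,16) nearest=6 d=5 new=(3,16) → add node 13 parent=6 cost=20
17. q=(9,15) nearest=6 d=1 new=(9,15) → add node 14 parent=6 cost=16; rewire 10→14 (19<23); rewire 12→14 (19<24)
18. q=(12,24) nearest=9 d=4 new=(12,24) → blocked by [7,10]×[21,28], reject
19. q=(10,3) nearest=8 d=1 new=(10,3) → add node 15 parent=8 cost=11
20. q=(4,23) nearest=9 d=5 new=(4,23) → blocked by [7,10]×[21,28], reject
21. q=(4,37) nearest=9 d=17 new=(4,25) → blocked by [7,10]×[21,28], reject
22. q=(5,9) nearest=4 d=2 new=(5,9) → add node 16 parent=4 cost=12; rewire 13→16 (19<20)
23. q=(2,8) nearest=4 d=2 new=(2,8) → add node 17 parent=4 cost=12
24. q=(11,14) nearest=14 d=2 new=(11,14) → add node 18 parent=14 cost=18
25. q=(12,13) nearest=18 d=1 new=(12,13) → add node 19 parent=18 cost=19
26. q=(3,31) nearest=9 d=11 new=(4,25) → blocked by [7,10]×[21,28], reject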